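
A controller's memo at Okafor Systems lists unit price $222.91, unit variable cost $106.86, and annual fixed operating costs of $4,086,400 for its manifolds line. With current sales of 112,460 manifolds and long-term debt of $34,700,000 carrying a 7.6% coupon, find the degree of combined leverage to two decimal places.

At 112,460 units, contribution = 112,460 × $116.05 = $13,050,983.00.
EBIT = $13,050,983.00 − $4,086,400 = $8,964,583.00. Interest = $2,637,200.00.
DOL = $13,050,983.00 ÷ $8,964,583.00 = 1.4558; DFL = $8,964,583.00 ÷ $6,327,383.00 = 1.4168.
DCL = DOL × DFL = 1.4558 × 1.4168 = 2.0626.

2.06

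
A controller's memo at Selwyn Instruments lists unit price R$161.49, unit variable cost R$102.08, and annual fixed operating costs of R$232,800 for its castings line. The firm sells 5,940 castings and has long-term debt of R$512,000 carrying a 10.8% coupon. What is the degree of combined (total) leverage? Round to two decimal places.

At 5,940 units, contribution = 5,940 × R$59.41 = R$352,895.40.
Operating income = contribution − fixed costs = R$352,895.40 − R$232,800 = R$120,095.40. Interest = R$55,296.00.
DOL = R$352,895.40 ÷ R$120,095.40 = 2.9385; DFL = R$120,095.40 ÷ R$64,799.40 = 1.8533.
DCL = DOL × DFL = 2.9385 × 1.8533 = 5.4459.

5.45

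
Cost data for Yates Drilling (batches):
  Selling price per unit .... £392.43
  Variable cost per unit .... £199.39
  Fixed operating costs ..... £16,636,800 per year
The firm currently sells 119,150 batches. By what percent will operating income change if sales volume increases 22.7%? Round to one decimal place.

+82.0%

Total contribution margin = 119,150 × £193.04 = £23,000,716.00.
EBIT = £23,000,716.00 − £16,636,800 = £6,363,916.00.
DOL = contribution ÷ EBIT = £23,000,716.00 ÷ £6,363,916.00 = 3.6142.
So EBIT moves 3.6142 × (+22.7%) = +82.0%.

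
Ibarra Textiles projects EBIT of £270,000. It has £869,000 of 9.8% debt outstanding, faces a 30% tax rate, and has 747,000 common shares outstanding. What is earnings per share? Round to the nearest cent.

Pre-tax income = £270,000 − £85,162.00 = £184,838.00.
Net income = £184,838.00 × (1 − 0.30) = £129,386.60.
EPS = £129,386.60 ÷ 747,000 = £0.17.

£0.17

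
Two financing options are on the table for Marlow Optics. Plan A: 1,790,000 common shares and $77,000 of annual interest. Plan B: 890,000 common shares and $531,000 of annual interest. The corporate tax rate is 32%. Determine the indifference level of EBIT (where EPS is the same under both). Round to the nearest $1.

At indifference, (EBIT − 77,000)(1 − t)/1,790,000 = (EBIT − 531,000)(1 − t)/890,000.
The (1 − t) factor cancels: (EBIT − 77,000) × 890,000 = (EBIT − 531,000) × 1,790,000.
EBIT × (1,790,000 − 890,000) = 531,000 × 1,790,000 − 77,000 × 890,000 = 881,960,000,000, so EBIT = 881,960,000,000 ÷ 900,000 = 979,955.56.

$979,956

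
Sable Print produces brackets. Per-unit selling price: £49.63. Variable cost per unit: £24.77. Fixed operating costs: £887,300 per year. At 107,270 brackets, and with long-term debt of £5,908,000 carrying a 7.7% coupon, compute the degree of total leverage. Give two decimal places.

2.01

Total contribution margin = 107,270 × £24.86 = £2,666,732.20.
Subtracting fixed costs: EBIT = £2,666,732.20 − £887,300 = £1,779,432.20. Interest = £454,916.00.
DOL = £2,666,732.20 ÷ £1,779,432.20 = 1.4986; DFL = £1,779,432.20 ÷ £1,324,516.20 = 1.3435.
DCL = DOL × DFL = 1.4986 × 1.3435 = 2.0134.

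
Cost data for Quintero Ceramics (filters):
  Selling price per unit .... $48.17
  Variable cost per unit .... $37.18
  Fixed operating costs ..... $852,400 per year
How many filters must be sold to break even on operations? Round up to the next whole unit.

Contribution margin per unit = $48.17 − $37.18 = $10.99.
Break-even volume = fixed costs ÷ CM per unit = $852,400 ÷ $10.99 = 77,561.42, so 77,562 filters.

77,562 filters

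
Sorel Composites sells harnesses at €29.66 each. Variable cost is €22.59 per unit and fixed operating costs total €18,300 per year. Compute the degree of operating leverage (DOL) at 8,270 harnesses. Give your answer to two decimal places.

At 8,270 units, contribution = 8,270 × €7.07 = €58,468.90.
EBIT = €58,468.90 − €18,300 = €40,168.90.
DOL = contribution ÷ EBIT = €58,468.90 ÷ €40,168.90 = 1.4556.

1.46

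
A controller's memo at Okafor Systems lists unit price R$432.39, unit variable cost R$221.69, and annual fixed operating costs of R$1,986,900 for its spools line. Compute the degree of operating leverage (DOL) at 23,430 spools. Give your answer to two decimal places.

1.67

At 23,430 units, contribution = 23,430 × R$210.70 = R$4,936,701.00.
Subtracting fixed costs: EBIT = R$4,936,701.00 − R$1,986,900 = R$2,949,801.00.
Degree of operating leverage = R$4,936,701.00 / R$2,949,801.00 = 1.6736.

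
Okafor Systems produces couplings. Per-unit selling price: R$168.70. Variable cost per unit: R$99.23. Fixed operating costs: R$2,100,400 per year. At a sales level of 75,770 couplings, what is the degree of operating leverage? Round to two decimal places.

1.66

At 75,770 units, contribution = 75,770 × R$69.47 = R$5,263,741.90.
Operating income = contribution − fixed costs = R$5,263,741.90 − R$2,100,400 = R$3,163,341.90.
So DOL = total CM / EBIT = R$5,263,741.90 / R$3,163,341.90 = 1.6640.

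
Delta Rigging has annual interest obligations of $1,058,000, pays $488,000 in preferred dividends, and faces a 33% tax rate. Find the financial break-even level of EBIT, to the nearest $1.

$1,786,358

Grossing the preferred dividend up to pre-tax terms: $488,000 / (1 − 0.33) = $728,358.21.
Financial break-even EBIT = interest + D_p ÷ (1 − t) = $1,058,000 + $728,358.21 = $1,786,358.21.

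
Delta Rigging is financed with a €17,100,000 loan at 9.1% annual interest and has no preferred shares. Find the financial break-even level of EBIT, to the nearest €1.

Annual interest = 9.1% × €17,100,000 = €1,556,100.00.
With no preferred dividends, EPS = 0 when EBIT exactly covers interest, so the financial break-even EBIT is €1,556,100.00.

€1,556,100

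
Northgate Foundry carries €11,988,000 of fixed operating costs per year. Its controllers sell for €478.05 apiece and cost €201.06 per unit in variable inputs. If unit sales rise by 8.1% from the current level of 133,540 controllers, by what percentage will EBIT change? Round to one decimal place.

+12.0%

Total contribution margin = 133,540 × €276.99 = €36,989,244.60.
EBIT = €36,989,244.60 − €11,988,000 = €25,001,244.60.
So DOL = total CM / EBIT = €36,989,244.60 / €25,001,244.60 = 1.4795.
%ΔEBIT = DOL × %ΔSales = 1.4795 × +8.1% = +12.0%.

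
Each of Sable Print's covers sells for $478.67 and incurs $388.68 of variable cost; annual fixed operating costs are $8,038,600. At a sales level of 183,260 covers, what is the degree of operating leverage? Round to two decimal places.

Total contribution margin = 183,260 × $89.99 = $16,491,567.40.
Subtracting fixed costs: EBIT = $16,491,567.40 − $8,038,600 = $8,452,967.40.
DOL = contribution ÷ EBIT = $16,491,567.40 ÷ $8,452,967.40 = 1.9510.

1.95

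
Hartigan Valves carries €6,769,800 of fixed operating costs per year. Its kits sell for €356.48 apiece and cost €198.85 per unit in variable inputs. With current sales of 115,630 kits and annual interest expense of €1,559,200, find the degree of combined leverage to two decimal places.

Total contribution margin = 115,630 × €157.63 = €18,226,756.90.
Subtracting fixed costs: EBIT = €18,226,756.90 − €6,769,800 = €11,456,956.90. Interest = €1,559,200.00, so EBIT − I = €9,897,756.90.
DCL = contribution ÷ (EBIT − I) = €18,226,756.90 ÷ €9,897,756.90 = 1.8415.

1.84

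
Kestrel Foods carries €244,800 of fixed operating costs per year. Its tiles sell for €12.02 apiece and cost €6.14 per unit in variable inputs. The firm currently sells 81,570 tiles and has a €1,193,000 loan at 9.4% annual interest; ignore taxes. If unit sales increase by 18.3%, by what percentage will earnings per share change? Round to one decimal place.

Contribution at this volume is 81,570 × €5.88 = €479,631.60.
Operating income = contribution − fixed costs = €479,631.60 − €244,800 = €234,831.60.
After interest of €112,142.00, pre-tax earnings = €122,689.60.
Degree of combined leverage = contribution ÷ (EBIT − I) = €479,631.60 ÷ €122,689.60 = 3.9093.
EPS therefore changes by 3.9093 × (+18.3%) = +71.5%.

+71.5%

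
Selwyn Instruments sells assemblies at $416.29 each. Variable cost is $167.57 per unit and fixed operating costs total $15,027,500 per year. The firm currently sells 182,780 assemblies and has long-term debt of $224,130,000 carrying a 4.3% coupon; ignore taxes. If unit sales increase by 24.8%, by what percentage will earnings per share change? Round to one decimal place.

+54.2%

At 182,780 units, contribution = 182,780 × $248.72 = $45,461,041.60.
Operating income = contribution − fixed costs = $45,461,041.60 − $15,027,500 = $30,433,541.60.
Interest = $9,637,590.00, so EBIT − I = $20,795,951.60.
DCL = total CM / (EBIT − I) = $45,461,041.60 / $20,795,951.60 = 2.1861.
%ΔEPS = DCL × %ΔSales = 2.1861 × +24.8% = +54.2%.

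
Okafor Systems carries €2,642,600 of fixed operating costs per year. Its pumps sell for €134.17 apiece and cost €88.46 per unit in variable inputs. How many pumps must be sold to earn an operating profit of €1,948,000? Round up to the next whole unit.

100,429 pumps

Contribution margin per unit = €134.17 − €88.46 = €45.71.
Need Q such that Q × €45.71 − €2,642,600 = €1,948,000, i.e. Q = €4,590,600 / €45.71 = 100,428.79 → 100,429.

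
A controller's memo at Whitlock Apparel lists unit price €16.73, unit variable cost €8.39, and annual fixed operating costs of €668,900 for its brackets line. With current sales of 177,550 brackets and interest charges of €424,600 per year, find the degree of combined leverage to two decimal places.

Contribution at this volume is 177,550 × €8.34 = €1,480,767.00.
Operating income = contribution − fixed costs = €1,480,767.00 − €668,900 = €811,867.00. Interest = €424,600.00, so EBIT − I = €387,267.00.
DCL = contribution ÷ (EBIT − I) = €1,480,767.00 ÷ €387,267.00 = 3.8236.

3.82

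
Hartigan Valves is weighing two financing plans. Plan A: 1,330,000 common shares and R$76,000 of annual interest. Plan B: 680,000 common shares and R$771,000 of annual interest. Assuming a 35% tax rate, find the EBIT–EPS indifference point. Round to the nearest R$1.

R$1,498,077

At indifference, (EBIT − 76,000)(1 − t)/1,330,000 = (EBIT − 771,000)(1 − t)/680,000.
The (1 − t) factor cancels: (EBIT − 76,000) × 680,000 = (EBIT − 771,000) × 1,330,000.
EBIT × (1,330,000 − 680,000) = 771,000 × 1,330,000 − 76,000 × 680,000 = 973,750,000,000, so EBIT = 973,750,000,000 ÷ 650,000 = 1,498,076.92.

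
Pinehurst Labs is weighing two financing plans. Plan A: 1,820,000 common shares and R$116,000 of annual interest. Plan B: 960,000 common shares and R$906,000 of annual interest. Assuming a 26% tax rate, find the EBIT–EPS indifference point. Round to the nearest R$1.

R$1,787,860

Set EPS_A = EPS_B: (EBIT − R$116,000)(1 − 0.26) ÷ 1,820,000 = (EBIT − R$906,000)(1 − 0.26) ÷ 960,000.
The (1 − t) factor cancels: (EBIT − 116,000) × 960,000 = (EBIT − 906,000) × 1,820,000.
EBIT × (1,820,000 − 960,000) = 906,000 × 1,820,000 − 116,000 × 960,000 = 1,537,560,000,000, so EBIT = 1,537,560,000,000 ÷ 860,000 = 1,787,860.47.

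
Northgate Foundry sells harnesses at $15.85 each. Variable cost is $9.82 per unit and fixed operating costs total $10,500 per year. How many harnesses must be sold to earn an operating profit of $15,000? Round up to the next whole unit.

Each unit contributes $15.85 − $9.82 = $6.03.
Units = (FC + target) / CM = ($10,500 + $15,000) / $6.03 = 4,228.86, so 4,229 harnesses.

4,229 harnesses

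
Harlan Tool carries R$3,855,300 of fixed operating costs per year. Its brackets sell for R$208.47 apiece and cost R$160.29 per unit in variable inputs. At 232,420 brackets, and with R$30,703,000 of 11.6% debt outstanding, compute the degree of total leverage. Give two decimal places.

2.96

At 232,420 units, contribution = 232,420 × R$48.18 = R$11,197,995.60.
Subtracting fixed costs: EBIT = R$11,197,995.60 − R$3,855,300 = R$7,342,695.60. Interest = R$3,561,548.00, so EBIT − I = R$3,781,147.60.
DCL = contribution ÷ (EBIT − I) = R$11,197,995.60 ÷ R$3,781,147.60 = 2.9615.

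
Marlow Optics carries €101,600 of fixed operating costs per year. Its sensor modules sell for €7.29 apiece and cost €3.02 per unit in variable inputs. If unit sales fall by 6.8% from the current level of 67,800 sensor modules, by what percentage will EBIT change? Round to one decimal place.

Total contribution margin = 67,800 × €4.27 = €289,506.00.
EBIT = €289,506.00 − €101,600 = €187,906.00.
So DOL = total CM / EBIT = €289,506.00 / €187,906.00 = 1.5407.
Operating income changes by 1.5407 × -6.8% = -10.5%.

-10.5%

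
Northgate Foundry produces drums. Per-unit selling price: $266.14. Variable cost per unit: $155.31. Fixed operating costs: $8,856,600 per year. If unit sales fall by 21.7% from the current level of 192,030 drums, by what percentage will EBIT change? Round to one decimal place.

-37.2%

At 192,030 units, contribution = 192,030 × $110.83 = $21,282,684.90.
Subtracting fixed costs: EBIT = $21,282,684.90 − $8,856,600 = $12,426,084.90.
Degree of operating leverage = $21,282,684.90 / $12,426,084.90 = 1.7127.
So EBIT moves 1.7127 × (-21.7%) = -37.2%.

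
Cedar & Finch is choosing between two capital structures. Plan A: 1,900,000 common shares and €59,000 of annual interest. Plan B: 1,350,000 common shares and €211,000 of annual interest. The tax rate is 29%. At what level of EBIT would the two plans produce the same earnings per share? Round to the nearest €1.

At indifference, (EBIT − 59,000)(1 − t)/1,900,000 = (EBIT − 211,000)(1 − t)/1,350,000.
The (1 − t) factor cancels: (EBIT − 59,000) × 1,350,000 = (EBIT − 211,000) × 1,900,000.
EBIT × (1,900,000 − 1,350,000) = 211,000 × 1,900,000 − 59,000 × 1,350,000 = 321,250,000,000, so EBIT = 321,250,000,000 ÷ 550,000 = 584,090.91.

€584,091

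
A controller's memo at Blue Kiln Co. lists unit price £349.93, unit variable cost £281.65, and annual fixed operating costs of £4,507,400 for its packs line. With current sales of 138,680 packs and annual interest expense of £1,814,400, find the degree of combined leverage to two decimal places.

Total contribution margin = 138,680 × £68.28 = £9,469,070.40.
Operating income = contribution − fixed costs = £9,469,070.40 − £4,507,400 = £4,961,670.40. Interest = £1,814,400.00, so EBIT − I = £3,147,270.40.
DCL = contribution ÷ (EBIT − I) = £9,469,070.40 ÷ £3,147,270.40 = 3.0087.

3.01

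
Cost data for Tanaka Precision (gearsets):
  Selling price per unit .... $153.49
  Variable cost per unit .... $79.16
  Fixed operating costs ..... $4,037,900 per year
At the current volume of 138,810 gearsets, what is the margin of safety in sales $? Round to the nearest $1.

$12,967,762

Contribution margin per unit = $153.49 − $79.16 = $74.33. Break-even units = $4,037,900 ÷ $74.33 = 54,323.96; break-even revenue = 54,323.96 × $153.49 = $8,338,184.73.
Actual sales revenue = 138,810 × $153.49 = $21,305,946.90.
Margin of safety = $21,305,946.90 − $8,338,184.73 = $12,967,762.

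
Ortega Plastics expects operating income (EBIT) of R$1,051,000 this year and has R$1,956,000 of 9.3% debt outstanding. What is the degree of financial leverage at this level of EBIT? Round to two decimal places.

1.21

Annual interest charges come to R$181,908.00.
DFL = EBIT ÷ (EBIT − I) = R$1,051,000 ÷ (R$1,051,000 − R$181,908.00) = R$1,051,000 ÷ R$869,092.00 = 1.2093.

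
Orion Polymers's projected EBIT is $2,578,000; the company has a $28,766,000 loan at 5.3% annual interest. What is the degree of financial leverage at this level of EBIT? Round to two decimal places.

2.45

Interest = $1,524,598.00.
Degree of financial leverage = EBIT / (EBIT − interest) = $2,578,000 / $1,053,402.00 = 2.4473.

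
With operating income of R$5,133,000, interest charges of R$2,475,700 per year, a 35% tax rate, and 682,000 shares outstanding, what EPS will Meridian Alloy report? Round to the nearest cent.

Interest = R$2,475,700.00, so EBT = R$5,133,000 − R$2,475,700.00 = R$2,657,300.00.
Net income = R$2,657,300.00 × (1 − 0.35) = R$1,727,245.00.
Per share: R$1,727,245.00 / 682,000 shares = R$2.53.

R$2.53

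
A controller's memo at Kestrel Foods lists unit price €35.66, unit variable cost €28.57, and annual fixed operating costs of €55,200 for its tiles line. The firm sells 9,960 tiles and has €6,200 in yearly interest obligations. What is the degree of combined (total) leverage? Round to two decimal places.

Total contribution margin = 9,960 × €7.09 = €70,616.40.
Operating income = contribution − fixed costs = €70,616.40 − €55,200 = €15,416.40. Interest = €6,200.00.
DOL = €70,616.40 ÷ €15,416.40 = 4.5806; DFL = €15,416.40 ÷ €9,216.40 = 1.6727.
DCL = DOL × DFL = 4.5806 × 1.6727 = 7.6620.

7.66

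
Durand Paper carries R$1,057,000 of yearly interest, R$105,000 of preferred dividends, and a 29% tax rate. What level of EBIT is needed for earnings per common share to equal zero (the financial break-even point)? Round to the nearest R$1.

R$1,204,887

Grossing the preferred dividend up to pre-tax terms: R$105,000 / (1 − 0.29) = R$147,887.32.
EPS = 0 when EBIT covers interest plus the pre-tax preferred burden: R$1,057,000 + R$147,887.32 = R$1,204,887.32.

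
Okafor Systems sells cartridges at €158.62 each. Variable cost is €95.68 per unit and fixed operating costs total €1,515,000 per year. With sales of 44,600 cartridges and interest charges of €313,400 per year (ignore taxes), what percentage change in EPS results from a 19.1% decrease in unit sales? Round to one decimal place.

At 44,600 units, contribution = 44,600 × €62.94 = €2,807,124.00.
EBIT = €2,807,124.00 − €1,515,000 = €1,292,124.00.
After interest of €313,400.00, pre-tax earnings = €978,724.00.
Degree of combined leverage = contribution ÷ (EBIT − I) = €2,807,124.00 ÷ €978,724.00 = 2.8681.
%ΔEPS = DCL × %ΔSales = 2.8681 × -19.1% = -54.8%.

-54.8%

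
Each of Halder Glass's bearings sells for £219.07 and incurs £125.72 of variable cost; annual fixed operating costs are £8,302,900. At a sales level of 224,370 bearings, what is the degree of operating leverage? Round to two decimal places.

Contribution at this volume is 224,370 × £93.35 = £20,944,939.50.
EBIT = £20,944,939.50 − £8,302,900 = £12,642,039.50.
So DOL = total CM / EBIT = £20,944,939.50 / £12,642,039.50 = 1.6568.

1.66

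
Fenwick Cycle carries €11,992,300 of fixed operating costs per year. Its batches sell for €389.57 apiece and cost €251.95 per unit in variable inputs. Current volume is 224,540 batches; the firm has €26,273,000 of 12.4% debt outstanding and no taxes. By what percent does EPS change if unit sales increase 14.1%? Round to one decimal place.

Total contribution margin = 224,540 × €137.62 = €30,901,194.80.
EBIT = €30,901,194.80 − €11,992,300 = €18,908,894.80.
After interest of €3,257,852.00, pre-tax earnings = €15,651,042.80.
Degree of combined leverage = contribution ÷ (EBIT − I) = €30,901,194.80 ÷ €15,651,042.80 = 1.9744.
EPS therefore changes by 1.9744 × (+14.1%) = +27.8%.

+27.8%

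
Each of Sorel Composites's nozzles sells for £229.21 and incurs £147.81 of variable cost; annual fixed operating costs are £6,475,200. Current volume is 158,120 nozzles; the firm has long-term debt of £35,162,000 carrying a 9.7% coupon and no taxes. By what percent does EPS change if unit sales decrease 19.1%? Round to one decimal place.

Total contribution margin = 158,120 × £81.40 = £12,870,968.00.
Subtracting fixed costs: EBIT = £12,870,968.00 − £6,475,200 = £6,395,768.00.
After interest of £3,410,714.00, pre-tax earnings = £2,985,054.00.
Degree of combined leverage = contribution ÷ (EBIT − I) = £12,870,968.00 ÷ £2,985,054.00 = 4.3118.
EPS therefore changes by 4.3118 × (-19.1%) = -82.4%.

-82.4%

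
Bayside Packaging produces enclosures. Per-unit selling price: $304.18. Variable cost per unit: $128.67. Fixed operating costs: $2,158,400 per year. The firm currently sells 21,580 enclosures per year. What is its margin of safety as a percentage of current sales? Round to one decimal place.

43.0%

Unit CM = price − variable cost = $304.18 − $128.67 = $175.51. Break-even units = $2,158,400 ÷ $175.51 = 12,297.87; break-even revenue = 12,297.87 × $304.18 = $3,740,767.55.
Current sales = 21,580 × $304.18 = $6,564,204.40.
Margin of safety = ($6,564,204.40 − $3,740,767.55) ÷ $6,564,204.40 = 43.0%.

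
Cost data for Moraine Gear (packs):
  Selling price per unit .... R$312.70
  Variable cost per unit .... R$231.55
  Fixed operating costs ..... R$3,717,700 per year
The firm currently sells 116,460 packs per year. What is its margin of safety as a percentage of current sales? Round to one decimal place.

60.7%

Unit CM = price − variable cost = R$312.70 − R$231.55 = R$81.15. Break-even units = R$3,717,700 ÷ R$81.15 = 45,812.69; break-even revenue = 45,812.69 × R$312.70 = R$14,325,628.96.
Actual sales revenue = 116,460 × R$312.70 = R$36,417,042.00.
Margin of safety = (R$36,417,042.00 − R$14,325,628.96) ÷ R$36,417,042.00 = 60.7%.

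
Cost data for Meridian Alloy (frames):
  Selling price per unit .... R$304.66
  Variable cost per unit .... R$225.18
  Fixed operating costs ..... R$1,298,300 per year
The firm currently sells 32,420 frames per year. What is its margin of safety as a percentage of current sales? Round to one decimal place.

Unit CM = price − variable cost = R$304.66 − R$225.18 = R$79.48. Break-even units = R$1,298,300 ÷ R$79.48 = 16,334.93; break-even revenue = 16,334.93 × R$304.66 = R$4,976,598.87.
Actual sales revenue = 32,420 × R$304.66 = R$9,877,077.20.
Margin of safety = (R$9,877,077.20 − R$4,976,598.87) ÷ R$9,877,077.20 = 49.6%.

49.6%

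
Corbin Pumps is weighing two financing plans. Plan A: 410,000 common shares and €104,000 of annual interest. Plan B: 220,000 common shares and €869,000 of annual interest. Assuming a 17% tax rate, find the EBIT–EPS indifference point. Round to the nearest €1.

At indifference, (EBIT − 104,000)(1 − t)/410,000 = (EBIT − 869,000)(1 − t)/220,000.
The (1 − t) factor cancels: (EBIT − 104,000) × 220,000 = (EBIT − 869,000) × 410,000.
EBIT × (410,000 − 220,000) = 869,000 × 410,000 − 104,000 × 220,000 = 333,410,000,000, so EBIT = 333,410,000,000 ÷ 190,000 = 1,754,789.47.

€1,754,789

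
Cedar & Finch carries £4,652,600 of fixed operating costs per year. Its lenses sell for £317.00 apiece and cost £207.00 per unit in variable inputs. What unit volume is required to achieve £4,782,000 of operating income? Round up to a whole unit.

85,770 lenses

Each unit contributes £317.00 − £207.00 = £110.00.
Units = (FC + target) / CM = (£4,652,600 + £4,782,000) / £110.00 = 85,769.09, so 85,770 lenses.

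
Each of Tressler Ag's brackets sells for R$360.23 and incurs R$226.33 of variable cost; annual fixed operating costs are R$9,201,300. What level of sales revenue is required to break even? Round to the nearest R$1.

R$24,754,177

Contribution margin per unit = R$360.23 − R$226.33 = R$133.90, a CM ratio of R$133.90 ÷ R$360.23 = 0.3717.
Break-even sales = FC ÷ CM ratio = R$9,201,300 × R$360.23 / R$133.90 = R$24,754,177.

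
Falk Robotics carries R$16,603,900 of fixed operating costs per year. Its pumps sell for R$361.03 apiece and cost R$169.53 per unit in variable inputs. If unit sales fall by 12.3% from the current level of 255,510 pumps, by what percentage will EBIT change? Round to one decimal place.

-18.6%

Total contribution margin = 255,510 × R$191.50 = R$48,930,165.00.
EBIT = R$48,930,165.00 − R$16,603,900 = R$32,326,265.00.
DOL = contribution ÷ EBIT = R$48,930,165.00 ÷ R$32,326,265.00 = 1.5136.
Operating income changes by 1.5136 × -12.3% = -18.6%.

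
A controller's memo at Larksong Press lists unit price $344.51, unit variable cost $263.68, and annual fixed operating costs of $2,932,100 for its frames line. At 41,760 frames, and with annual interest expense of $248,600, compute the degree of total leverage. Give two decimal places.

17.33

Total contribution margin = 41,760 × $80.83 = $3,375,460.80.
EBIT = $3,375,460.80 − $2,932,100 = $443,360.80. Interest = $248,600.00, so EBIT − I = $194,760.80.
Degree of total leverage = total CM / (EBIT − interest) = $3,375,460.80 / $194,760.80 = 17.3313.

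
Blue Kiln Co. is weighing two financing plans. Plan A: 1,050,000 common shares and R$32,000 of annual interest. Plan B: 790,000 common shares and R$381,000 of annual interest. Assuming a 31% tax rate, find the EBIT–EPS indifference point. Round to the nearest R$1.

R$1,441,423

Set EPS_A = EPS_B: (EBIT − R$32,000)(1 − 0.31) ÷ 1,050,000 = (EBIT − R$381,000)(1 − 0.31) ÷ 790,000.
The (1 − t) factor cancels: (EBIT − 32,000) × 790,000 = (EBIT − 381,000) × 1,050,000.
EBIT × (1,050,000 − 790,000) = 381,000 × 1,050,000 − 32,000 × 790,000 = 374,770,000,000, so EBIT = 374,770,000,000 ÷ 260,000 = 1,441,423.08.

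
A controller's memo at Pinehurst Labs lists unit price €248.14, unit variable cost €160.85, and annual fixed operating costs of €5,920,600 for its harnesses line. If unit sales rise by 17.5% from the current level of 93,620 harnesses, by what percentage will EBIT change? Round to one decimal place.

+63.5%

Contribution at this volume is 93,620 × €87.29 = €8,172,089.80.
EBIT = €8,172,089.80 − €5,920,600 = €2,251,489.80.
So DOL = total CM / EBIT = €8,172,089.80 / €2,251,489.80 = 3.6296.
Operating income changes by 3.6296 × +17.5% = +63.5%.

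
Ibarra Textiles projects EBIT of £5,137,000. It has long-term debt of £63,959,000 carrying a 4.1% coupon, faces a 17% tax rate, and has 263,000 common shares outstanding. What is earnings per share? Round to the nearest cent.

£7.94

Interest = £2,622,319.00, so EBT = £5,137,000 − £2,622,319.00 = £2,514,681.00.
Net income = £2,514,681.00 × (1 − 0.17) = £2,087,185.23.
Per share: £2,087,185.23 / 263,000 shares = £7.94.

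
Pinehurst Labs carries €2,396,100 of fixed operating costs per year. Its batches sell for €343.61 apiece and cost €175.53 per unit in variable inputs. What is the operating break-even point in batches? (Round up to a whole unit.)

14,256 batches

Contribution margin per unit = €343.61 − €175.53 = €168.08.
Break-even volume = fixed costs ÷ CM per unit = €2,396,100 ÷ €168.08 = 14,255.71, so 14,256 batches.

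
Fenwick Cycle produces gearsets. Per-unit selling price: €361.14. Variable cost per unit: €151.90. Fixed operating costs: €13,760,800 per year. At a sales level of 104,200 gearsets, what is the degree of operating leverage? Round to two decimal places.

2.71

Total contribution margin = 104,200 × €209.24 = €21,802,808.00.
Subtracting fixed costs: EBIT = €21,802,808.00 − €13,760,800 = €8,042,008.00.
So DOL = total CM / EBIT = €21,802,808.00 / €8,042,008.00 = 2.7111.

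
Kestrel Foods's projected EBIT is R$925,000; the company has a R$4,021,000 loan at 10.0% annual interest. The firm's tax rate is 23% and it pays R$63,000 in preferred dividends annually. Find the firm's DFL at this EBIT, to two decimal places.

2.10

Interest = R$402,100.00.
Pre-tax preferred-dividend burden = R$63,000 ÷ (1 − 0.23) = R$81,818.18.
DFL = EBIT ÷ [EBIT − I − D_p/(1−t)] = R$925,000 ÷ [R$925,000 − R$402,100.00 − R$81,818.18] = R$925,000 ÷ R$441,081.82 = 2.0971.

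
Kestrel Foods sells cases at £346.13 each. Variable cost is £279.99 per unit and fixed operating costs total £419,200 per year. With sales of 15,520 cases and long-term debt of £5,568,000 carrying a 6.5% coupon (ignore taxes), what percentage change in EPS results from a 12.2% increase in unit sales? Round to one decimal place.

Contribution at this volume is 15,520 × £66.14 = £1,026,492.80.
Operating income = contribution − fixed costs = £1,026,492.80 − £419,200 = £607,292.80.
Interest = £361,920.00, so EBIT − I = £245,372.80.
DCL = total CM / (EBIT − I) = £1,026,492.80 / £245,372.80 = 4.1834.
%ΔEPS = DCL × %ΔSales = 4.1834 × +12.2% = +51.0%.

+51.0%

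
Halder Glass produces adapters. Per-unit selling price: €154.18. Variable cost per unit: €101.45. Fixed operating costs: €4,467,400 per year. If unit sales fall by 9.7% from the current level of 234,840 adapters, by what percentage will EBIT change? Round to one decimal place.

Contribution at this volume is 234,840 × €52.73 = €12,383,113.20.
EBIT = €12,383,113.20 − €4,467,400 = €7,915,713.20.
DOL = contribution ÷ EBIT = €12,383,113.20 ÷ €7,915,713.20 = 1.5644.
Operating income changes by 1.5644 × -9.7% = -15.2%.

-15.2%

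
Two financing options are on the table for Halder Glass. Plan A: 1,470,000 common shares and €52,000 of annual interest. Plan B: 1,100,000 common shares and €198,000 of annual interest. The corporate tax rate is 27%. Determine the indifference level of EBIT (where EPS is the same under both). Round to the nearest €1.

€632,054

At indifference, (EBIT − 52,000)(1 − t)/1,470,000 = (EBIT − 198,000)(1 − t)/1,100,000.
Cancelling (1 − t) and cross-multiplying: 1,100,000·(EBIT − 52,000) = 1,470,000·(EBIT − 198,000).
Solving, EBIT = (198,000·1,470,000 − 52,000·1,100,000) / (1,470,000 − 1,100,000) = 233,860,000,000 / 370,000 = 632,054.05.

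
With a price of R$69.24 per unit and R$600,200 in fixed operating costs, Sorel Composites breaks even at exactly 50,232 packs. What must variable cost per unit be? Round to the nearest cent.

At break-even, FC = Q × (P − VC), so P − VC = R$600,200 ÷ 50,232 = R$11.9486.
Hence VC = price − CM = R$69.24 − R$11.9486 = R$57.29.

R$57.29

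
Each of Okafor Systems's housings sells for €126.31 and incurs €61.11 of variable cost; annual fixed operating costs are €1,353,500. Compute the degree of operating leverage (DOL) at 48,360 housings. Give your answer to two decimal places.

1.75

Total contribution margin = 48,360 × €65.20 = €3,153,072.00.
Operating income = contribution − fixed costs = €3,153,072.00 − €1,353,500 = €1,799,572.00.
So DOL = total CM / EBIT = €3,153,072.00 / €1,799,572.00 = 1.7521.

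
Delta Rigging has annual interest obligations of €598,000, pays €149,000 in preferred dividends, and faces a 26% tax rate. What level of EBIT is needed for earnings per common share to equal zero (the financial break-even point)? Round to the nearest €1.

€799,351

Preferred dividends are paid after tax, so their pre-tax equivalent is €149,000 ÷ (1 − 0.26) = €201,351.35.
EPS = 0 when EBIT covers interest plus the pre-tax preferred burden: €598,000 + €201,351.35 = €799,351.35.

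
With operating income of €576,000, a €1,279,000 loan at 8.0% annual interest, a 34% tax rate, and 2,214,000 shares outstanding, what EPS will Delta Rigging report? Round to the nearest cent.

€0.14

Pre-tax income = €576,000 − €102,320.00 = €473,680.00.
After tax at 34%: net income = €473,680.00 × 0.66 = €312,628.80.
EPS = €312,628.80 ÷ 2,214,000 = €0.14.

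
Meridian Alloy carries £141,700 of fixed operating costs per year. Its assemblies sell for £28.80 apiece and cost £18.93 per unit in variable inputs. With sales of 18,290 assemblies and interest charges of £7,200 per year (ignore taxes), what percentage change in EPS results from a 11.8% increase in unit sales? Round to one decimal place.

Total contribution margin = 18,290 × £9.87 = £180,522.30.
Operating income = contribution − fixed costs = £180,522.30 − £141,700 = £38,822.30.
Interest = £7,200.00, so EBIT − I = £31,622.30.
DCL = total CM / (EBIT − I) = £180,522.30 / £31,622.30 = 5.7087.
%ΔEPS = DCL × %ΔSales = 5.7087 × +11.8% = +67.4%.

+67.4%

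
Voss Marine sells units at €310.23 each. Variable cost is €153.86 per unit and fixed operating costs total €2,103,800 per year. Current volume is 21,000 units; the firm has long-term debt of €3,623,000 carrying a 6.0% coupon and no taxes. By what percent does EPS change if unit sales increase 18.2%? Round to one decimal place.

Contribution at this volume is 21,000 × €156.37 = €3,283,770.00.
Operating income = contribution − fixed costs = €3,283,770.00 − €2,103,800 = €1,179,970.00.
After interest of €217,380.00, pre-tax earnings = €962,590.00.
Degree of combined leverage = contribution ÷ (EBIT − I) = €3,283,770.00 ÷ €962,590.00 = 3.4114.
%ΔEPS = DCL × %ΔSales = 3.4114 × +18.2% = +62.1%.

+62.1%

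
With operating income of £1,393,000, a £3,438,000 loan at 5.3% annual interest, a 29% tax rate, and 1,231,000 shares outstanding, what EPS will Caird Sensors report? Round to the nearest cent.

£0.70

Pre-tax income = £1,393,000 − £182,214.00 = £1,210,786.00.
After tax at 29%: net income = £1,210,786.00 × 0.71 = £859,658.06.
Per share: £859,658.06 / 1,231,000 shares = £0.70.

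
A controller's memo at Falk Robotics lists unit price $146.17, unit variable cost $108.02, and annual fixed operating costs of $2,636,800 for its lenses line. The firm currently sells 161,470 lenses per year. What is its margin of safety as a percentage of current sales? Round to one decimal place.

Contribution margin per unit = $146.17 − $108.02 = $38.15. Break-even units = $2,636,800 ÷ $38.15 = 69,116.64; break-even revenue = 69,116.64 × $146.17 = $10,102,779.97.
Actual sales revenue = 161,470 × $146.17 = $23,602,069.90.
Margin of safety = ($23,602,069.90 − $10,102,779.97) ÷ $23,602,069.90 = 57.2%.

57.2%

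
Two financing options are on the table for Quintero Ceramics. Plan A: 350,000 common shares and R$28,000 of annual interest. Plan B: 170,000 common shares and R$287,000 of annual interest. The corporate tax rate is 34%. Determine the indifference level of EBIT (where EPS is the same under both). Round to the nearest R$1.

Set EPS_A = EPS_B: (EBIT − R$28,000)(1 − 0.34) ÷ 350,000 = (EBIT − R$287,000)(1 − 0.34) ÷ 170,000.
Cancelling (1 − t) and cross-multiplying: 170,000·(EBIT − 28,000) = 350,000·(EBIT − 287,000).
Solving, EBIT = (287,000·350,000 − 28,000·170,000) / (350,000 − 170,000) = 95,690,000,000 / 180,000 = 531,611.11.

R$531,611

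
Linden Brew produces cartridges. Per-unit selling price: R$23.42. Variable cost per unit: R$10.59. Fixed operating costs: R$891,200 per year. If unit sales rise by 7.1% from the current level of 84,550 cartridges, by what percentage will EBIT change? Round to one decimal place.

+39.8%

Total contribution margin = 84,550 × R$12.83 = R$1,084,776.50.
Subtracting fixed costs: EBIT = R$1,084,776.50 − R$891,200 = R$193,576.50.
Degree of operating leverage = R$1,084,776.50 / R$193,576.50 = 5.6039.
Operating income changes by 5.6039 × +7.1% = +39.8%.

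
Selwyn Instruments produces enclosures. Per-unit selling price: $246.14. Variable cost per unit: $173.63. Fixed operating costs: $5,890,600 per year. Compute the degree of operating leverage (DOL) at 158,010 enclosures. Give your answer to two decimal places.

Contribution at this volume is 158,010 × $72.51 = $11,457,305.10.
Operating income = contribution − fixed costs = $11,457,305.10 − $5,890,600 = $5,566,705.10.
So DOL = total CM / EBIT = $11,457,305.10 / $5,566,705.10 = 2.0582.

2.06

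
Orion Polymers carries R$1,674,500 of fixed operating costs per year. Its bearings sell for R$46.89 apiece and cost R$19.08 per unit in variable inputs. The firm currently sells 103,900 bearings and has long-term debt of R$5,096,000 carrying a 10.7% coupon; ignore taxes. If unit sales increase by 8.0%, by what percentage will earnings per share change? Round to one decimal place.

Total contribution margin = 103,900 × R$27.81 = R$2,889,459.00.
Subtracting fixed costs: EBIT = R$2,889,459.00 − R$1,674,500 = R$1,214,959.00.
After interest of R$545,272.00, pre-tax earnings = R$669,687.00.
DCL = total CM / (EBIT − I) = R$2,889,459.00 / R$669,687.00 = 4.3146.
EPS therefore changes by 4.3146 × (+8.0%) = +34.5%.

+34.5%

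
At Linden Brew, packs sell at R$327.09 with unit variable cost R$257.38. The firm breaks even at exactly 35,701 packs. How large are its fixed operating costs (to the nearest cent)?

Contribution margin per unit = R$327.09 − R$257.38 = R$69.71.
Since BE = FC / CM, FC = 35,701 × R$69.71 = R$2,488,716.71.

R$2,488,716.71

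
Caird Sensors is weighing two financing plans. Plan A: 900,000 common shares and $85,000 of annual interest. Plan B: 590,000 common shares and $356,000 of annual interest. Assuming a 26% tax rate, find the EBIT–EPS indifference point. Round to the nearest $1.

At indifference, (EBIT − 85,000)(1 − t)/900,000 = (EBIT − 356,000)(1 − t)/590,000.
Cancelling (1 − t) and cross-multiplying: 590,000·(EBIT − 85,000) = 900,000·(EBIT − 356,000).
Solving, EBIT = (356,000·900,000 − 85,000·590,000) / (900,000 − 590,000) = 270,250,000,000 / 310,000 = 871,774.19.

$871,774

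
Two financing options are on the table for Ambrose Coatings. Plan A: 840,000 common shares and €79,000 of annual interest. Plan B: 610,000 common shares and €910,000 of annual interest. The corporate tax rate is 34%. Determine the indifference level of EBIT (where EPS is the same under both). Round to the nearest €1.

€3,113,957

Set EPS_A = EPS_B: (EBIT − €79,000)(1 − 0.34) ÷ 840,000 = (EBIT − €910,000)(1 − 0.34) ÷ 610,000.
Cancelling (1 − t) and cross-multiplying: 610,000·(EBIT − 79,000) = 840,000·(EBIT − 910,000).
EBIT × (840,000 − 610,000) = 910,000 × 840,000 − 79,000 × 610,000 = 716,210,000,000, so EBIT = 716,210,000,000 ÷ 230,000 = 3,113,956.52.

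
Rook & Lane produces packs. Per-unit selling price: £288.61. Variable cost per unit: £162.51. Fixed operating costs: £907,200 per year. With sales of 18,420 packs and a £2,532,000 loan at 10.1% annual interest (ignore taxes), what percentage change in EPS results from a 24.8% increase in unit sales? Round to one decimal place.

At 18,420 units, contribution = 18,420 × £126.10 = £2,322,762.00.
Subtracting fixed costs: EBIT = £2,322,762.00 − £907,200 = £1,415,562.00.
After interest of £255,732.00, pre-tax earnings = £1,159,830.00.
Degree of combined leverage = contribution ÷ (EBIT − I) = £2,322,762.00 ÷ £1,159,830.00 = 2.0027.
EPS therefore changes by 2.0027 × (+24.8%) = +49.7%.

+49.7%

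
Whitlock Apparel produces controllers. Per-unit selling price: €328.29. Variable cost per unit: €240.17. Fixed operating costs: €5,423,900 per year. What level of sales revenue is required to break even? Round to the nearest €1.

€20,206,674

CM per unit = €328.29 − €240.17 = €88.12; CM ratio = €88.12 / €328.29 = 0.2684.
Break-even revenue = fixed costs × price ÷ CM = €5,423,900 × €328.29 ÷ €88.12 = €20,206,674.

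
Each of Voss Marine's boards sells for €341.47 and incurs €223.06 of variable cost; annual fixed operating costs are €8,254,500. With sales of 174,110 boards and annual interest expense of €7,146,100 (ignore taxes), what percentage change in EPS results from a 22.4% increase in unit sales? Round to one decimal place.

+88.5%

Total contribution margin = 174,110 × €118.41 = €20,616,365.10.
Operating income = contribution − fixed costs = €20,616,365.10 − €8,254,500 = €12,361,865.10.
Interest = €7,146,100.00, so EBIT − I = €5,215,765.10.
DCL = total CM / (EBIT − I) = €20,616,365.10 / €5,215,765.10 = 3.9527.
EPS therefore changes by 3.9527 × (+22.4%) = +88.5%.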